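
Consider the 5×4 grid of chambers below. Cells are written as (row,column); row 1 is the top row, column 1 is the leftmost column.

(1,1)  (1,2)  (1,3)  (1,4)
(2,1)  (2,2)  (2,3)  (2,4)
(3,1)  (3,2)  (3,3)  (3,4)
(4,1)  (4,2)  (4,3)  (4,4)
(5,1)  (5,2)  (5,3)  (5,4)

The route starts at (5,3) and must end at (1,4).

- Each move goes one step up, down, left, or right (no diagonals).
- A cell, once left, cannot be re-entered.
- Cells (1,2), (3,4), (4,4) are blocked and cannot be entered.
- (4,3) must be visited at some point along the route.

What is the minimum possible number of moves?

5

Any route passes through (4,3) somewhere between (5,3) and (1,4). Summing Manhattan distances along the two legs ((5,3) → (4,3) → (1,4)) gives a lower bound of 1 + 4 = 5 moves.
A route of 5 moves achieves this: (5,3) → (4,3) → (3,3) → (2,3) → (1,3) → (1,4).
Since 5 matches the lower bound, it is optimal.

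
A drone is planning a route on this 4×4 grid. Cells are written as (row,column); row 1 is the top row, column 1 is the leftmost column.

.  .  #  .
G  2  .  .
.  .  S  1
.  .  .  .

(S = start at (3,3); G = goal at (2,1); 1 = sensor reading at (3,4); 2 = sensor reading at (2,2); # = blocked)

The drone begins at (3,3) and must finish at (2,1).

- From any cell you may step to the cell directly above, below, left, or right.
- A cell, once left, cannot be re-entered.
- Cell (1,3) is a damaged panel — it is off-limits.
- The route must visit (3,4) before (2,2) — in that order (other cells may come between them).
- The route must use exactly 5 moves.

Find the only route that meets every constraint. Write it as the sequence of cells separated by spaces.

(3,3) (3,4) (2,4) (2,3) (2,2) (2,1)

The waypoints must appear in the order (3,4), (2,2), with no cell reused.
Route from (3,3): right 1 to (3,4), up 1 to (2,4), left 3 to (2,1) — 5 moves in all.
Check: order respected (1 at step 1, 2 at step 4); 5 moves as required.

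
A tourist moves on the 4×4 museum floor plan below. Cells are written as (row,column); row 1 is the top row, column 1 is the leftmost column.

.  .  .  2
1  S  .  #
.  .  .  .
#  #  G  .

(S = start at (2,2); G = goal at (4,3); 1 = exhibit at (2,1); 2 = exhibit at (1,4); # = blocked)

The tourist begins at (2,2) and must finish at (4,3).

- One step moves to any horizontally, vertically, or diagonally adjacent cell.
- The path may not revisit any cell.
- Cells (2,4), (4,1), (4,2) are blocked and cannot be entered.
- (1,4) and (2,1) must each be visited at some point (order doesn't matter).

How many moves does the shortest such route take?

Any route passes through (1,4) and (2,1) in some order between (2,2) and (4,3). Summing Chebyshev distances along each leg and taking the cheapest ordering ((2,2) → (2,1) → (1,4) → (4,3)) gives a lower bound of 1 + 3 + 3 = 7 moves.
A route of 7 moves achieves this: (2,2) → (1,3) → (1,4) → (2,3) → (1,2) → (2,1) → (3,2) → (4,3).
Since 7 matches the lower bound, it is optimal.

7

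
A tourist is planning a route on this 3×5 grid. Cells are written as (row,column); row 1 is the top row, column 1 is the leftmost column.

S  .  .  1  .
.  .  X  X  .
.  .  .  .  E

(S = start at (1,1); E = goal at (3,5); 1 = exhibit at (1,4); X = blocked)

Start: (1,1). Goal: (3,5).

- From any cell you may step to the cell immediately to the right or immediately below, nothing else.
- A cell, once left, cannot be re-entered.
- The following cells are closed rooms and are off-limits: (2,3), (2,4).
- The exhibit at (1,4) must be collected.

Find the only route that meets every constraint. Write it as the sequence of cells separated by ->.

Moves only go right or down, so the column and row indices never decrease.
Route from (1,1): 4× right (reaching (1,5)), 2× down (reaching (3,5)) — 6 moves in all.
Check: all required cells visited.

(1,1) -> (1,2) -> (1,3) -> (1,4) -> (1,5) -> (2,5) -> (3,5)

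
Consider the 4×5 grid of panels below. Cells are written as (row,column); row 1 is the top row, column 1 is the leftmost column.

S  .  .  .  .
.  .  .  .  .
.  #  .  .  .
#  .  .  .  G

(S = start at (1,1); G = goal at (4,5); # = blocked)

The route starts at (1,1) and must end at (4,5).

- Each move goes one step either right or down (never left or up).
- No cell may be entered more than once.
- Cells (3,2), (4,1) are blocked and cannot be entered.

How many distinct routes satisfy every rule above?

22

A right/down-only route from (1,1) to (4,5) makes exactly 3 down-moves and 4 right-moves in some order.
With no other constraints that would be C(7,3) = 35 routes.
Subtract routes through each blocked cell (inclusion–exclusion for overlaps): − through (3,2): 12 − through (4,1): 1 → 22.
That gives 22 routes.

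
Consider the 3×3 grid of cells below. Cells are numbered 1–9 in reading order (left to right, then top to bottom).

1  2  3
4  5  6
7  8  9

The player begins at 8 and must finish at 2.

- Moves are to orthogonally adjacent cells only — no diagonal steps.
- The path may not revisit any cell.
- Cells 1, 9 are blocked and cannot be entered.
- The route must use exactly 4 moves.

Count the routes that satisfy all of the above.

Need simple routes of exactly 4 moves from 8 to 2 (Manhattan distance 2, so 1 moves are spent on a detour and 1 undoing it).
Enumerating: 8 5 6 3 2 | 8 7 4 5 2.
That gives 2 routes.

2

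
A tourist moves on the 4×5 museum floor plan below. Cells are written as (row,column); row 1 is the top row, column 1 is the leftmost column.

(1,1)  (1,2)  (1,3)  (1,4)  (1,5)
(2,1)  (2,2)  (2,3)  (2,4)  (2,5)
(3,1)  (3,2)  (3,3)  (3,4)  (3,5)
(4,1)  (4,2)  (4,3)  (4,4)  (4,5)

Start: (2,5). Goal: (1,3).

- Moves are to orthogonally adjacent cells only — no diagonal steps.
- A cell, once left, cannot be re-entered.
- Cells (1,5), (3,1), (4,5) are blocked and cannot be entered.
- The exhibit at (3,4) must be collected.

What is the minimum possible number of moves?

Any route passes through (3,4) somewhere between (2,5) and (1,3). Summing Manhattan distances along the two legs ((2,5) → (3,4) → (1,3)) gives a lower bound of 2 + 3 = 5 moves.
A route of 5 moves achieves this: (2,5) → (3,5) → (3,4) → (2,4) → (1,4) → (1,3).
Since 5 matches the lower bound, it is optimal.

5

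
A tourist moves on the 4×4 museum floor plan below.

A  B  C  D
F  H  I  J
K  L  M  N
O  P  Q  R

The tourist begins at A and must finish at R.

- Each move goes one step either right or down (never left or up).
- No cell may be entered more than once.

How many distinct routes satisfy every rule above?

A right/down-only route from A to R makes exactly 3 down-moves and 3 right-moves in some order.
With no other constraints that would be C(6,3) = 20 routes.
That gives 20 routes.

20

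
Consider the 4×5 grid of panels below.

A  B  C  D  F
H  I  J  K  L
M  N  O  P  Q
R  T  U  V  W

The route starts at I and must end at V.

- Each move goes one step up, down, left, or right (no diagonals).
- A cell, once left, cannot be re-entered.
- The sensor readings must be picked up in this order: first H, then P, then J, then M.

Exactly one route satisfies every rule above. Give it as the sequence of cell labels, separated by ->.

The waypoints must appear in the order H, P, J, M, with no cell reused.
Route from I: left to H, up to A, 4× right (reaching F), 2× down (reaching Q), left to P, up to K, left to J, down to O, 2× left (reaching M), down to R, 3× right (reaching V) — 18 moves in all.
Check: order respected (H at step 1, P at step 9, J at step 11, M at step 14).

I -> H -> A -> B -> C -> D -> F -> L -> Q -> P -> K -> J -> O -> N -> M -> R -> T -> U -> V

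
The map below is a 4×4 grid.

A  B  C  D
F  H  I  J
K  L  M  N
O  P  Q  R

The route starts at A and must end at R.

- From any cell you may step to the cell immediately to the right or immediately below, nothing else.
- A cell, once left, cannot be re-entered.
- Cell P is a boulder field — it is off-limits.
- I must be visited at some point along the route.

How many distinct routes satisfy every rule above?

A right/down-only route from A to R makes exactly 3 down-moves and 3 right-moves in some order.
With no other constraints that would be C(6,3) = 20 routes.
Split at I and multiply the segment counts (each segment already excludes blocked cells): A→I: 3; I→R: 3; product = 9.
That gives 9 routes.

9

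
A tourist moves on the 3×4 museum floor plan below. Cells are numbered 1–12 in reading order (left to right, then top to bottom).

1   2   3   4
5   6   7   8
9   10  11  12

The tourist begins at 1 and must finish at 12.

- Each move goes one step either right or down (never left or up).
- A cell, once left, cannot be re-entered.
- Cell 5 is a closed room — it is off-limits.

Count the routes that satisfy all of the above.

A right/down-only route from 1 to 12 makes exactly 2 down-moves and 3 right-moves in some order.
With no other constraints that would be C(5,2) = 10 routes.
Subtract routes through each blocked cell (inclusion–exclusion for overlaps): − through 5: 4 → 6.
That gives 6 routes.

6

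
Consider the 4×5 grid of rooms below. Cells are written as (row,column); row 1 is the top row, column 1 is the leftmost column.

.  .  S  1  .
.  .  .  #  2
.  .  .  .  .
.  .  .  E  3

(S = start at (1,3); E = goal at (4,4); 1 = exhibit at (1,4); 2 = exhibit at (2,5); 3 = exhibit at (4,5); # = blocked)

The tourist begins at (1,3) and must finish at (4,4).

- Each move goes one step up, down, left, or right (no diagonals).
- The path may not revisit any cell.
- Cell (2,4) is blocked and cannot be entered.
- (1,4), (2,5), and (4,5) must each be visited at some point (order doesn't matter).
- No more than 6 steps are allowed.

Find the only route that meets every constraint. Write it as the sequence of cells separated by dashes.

The 6-move cap with required stops at (1,4), (2,5), (4,5) leaves no slack for detours.
Route from (1,3): 2× right (reaching (1,5)), 3× down (reaching (4,5)), left to (4,4) — 6 moves in all.
Check: all required cells visited; 6 ≤ 6 moves.

(1,3) - (1,4) - (1,5) - (2,5) - (3,5) - (4,5) - (4,4)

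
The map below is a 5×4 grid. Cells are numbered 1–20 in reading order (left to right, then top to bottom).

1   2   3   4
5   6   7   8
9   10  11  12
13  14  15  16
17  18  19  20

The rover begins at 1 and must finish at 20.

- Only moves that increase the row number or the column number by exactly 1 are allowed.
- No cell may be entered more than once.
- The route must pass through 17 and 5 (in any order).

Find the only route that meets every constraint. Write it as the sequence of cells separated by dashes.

1 - 5 - 9 - 13 - 17 - 18 - 19 - 20

Moves only go right or down, so the column and row indices never decrease.
Route from 1: 4× down (reaching 17), 3× right (reaching 20) — 7 moves in all.
Check: all required cells visited.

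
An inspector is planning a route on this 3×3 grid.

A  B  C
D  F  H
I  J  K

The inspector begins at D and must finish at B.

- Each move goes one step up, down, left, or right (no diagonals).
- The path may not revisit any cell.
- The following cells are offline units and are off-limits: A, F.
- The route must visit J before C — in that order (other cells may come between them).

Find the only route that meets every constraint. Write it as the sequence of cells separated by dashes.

The waypoints must appear in the order J, C, with no cell reused.
Route from D: down to I, 2× right (reaching K), 2× up (reaching C), left to B — 6 moves in all.
Check: order respected (J at step 2, C at step 5).

D - I - J - K - H - C - B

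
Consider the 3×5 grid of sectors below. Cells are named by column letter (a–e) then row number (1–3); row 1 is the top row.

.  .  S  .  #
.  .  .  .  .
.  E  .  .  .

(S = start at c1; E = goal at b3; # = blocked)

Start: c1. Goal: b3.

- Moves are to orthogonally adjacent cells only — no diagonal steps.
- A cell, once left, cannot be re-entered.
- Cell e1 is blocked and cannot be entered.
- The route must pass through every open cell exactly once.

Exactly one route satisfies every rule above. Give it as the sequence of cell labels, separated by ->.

c1 -> d1 -> d2 -> e2 -> e3 -> d3 -> c3 -> c2 -> b2 -> b1 -> a1 -> a2 -> a3 -> b3

Need to visit all 14 open cells exactly once, starting at c1 and ending at b3.
Cell e3 has only two open neighbours (e2 and d3), so the path must pass straight through it: one of those is the cell it's entered from and the other is where it exits.
Route from c1: right to d1, down to d2, right to e2, down to e3, 2× left (reaching c3), up to c2, left to b2, up to b1, left to a1, 2× down (reaching a3), right to b3 — 13 moves in all.
Check: all 14 open cells covered.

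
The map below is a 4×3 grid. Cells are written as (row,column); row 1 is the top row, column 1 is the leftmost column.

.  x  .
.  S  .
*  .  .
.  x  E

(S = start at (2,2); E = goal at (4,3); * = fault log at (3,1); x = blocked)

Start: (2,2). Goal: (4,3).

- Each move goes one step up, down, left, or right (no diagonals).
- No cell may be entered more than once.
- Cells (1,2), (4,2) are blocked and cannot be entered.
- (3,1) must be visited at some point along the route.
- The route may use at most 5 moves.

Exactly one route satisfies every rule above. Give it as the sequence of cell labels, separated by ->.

(2,2) -> (2,1) -> (3,1) -> (3,2) -> (3,3) -> (4,3)

The 5-move cap with required stops at (3,1) leaves no slack for detours.
Route from (2,2): left 1 to (2,1), down 1 to (3,1), right 2 to (3,3), down 1 to (4,3) — 5 moves in all.
Check: all required cells visited; 5 ≤ 5 moves.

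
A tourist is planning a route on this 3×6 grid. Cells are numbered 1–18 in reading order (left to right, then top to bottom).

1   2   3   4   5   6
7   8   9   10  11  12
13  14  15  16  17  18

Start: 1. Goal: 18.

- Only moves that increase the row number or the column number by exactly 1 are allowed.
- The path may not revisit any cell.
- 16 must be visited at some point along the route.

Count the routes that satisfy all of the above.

10

A right/down-only route from 1 to 18 makes exactly 2 down-moves and 5 right-moves in some order.
With no other constraints that would be C(7,2) = 21 routes.
Split at 16 and multiply the segment counts: 1→16: 10; 16→18: 1; product = 10.
That gives 10 routes.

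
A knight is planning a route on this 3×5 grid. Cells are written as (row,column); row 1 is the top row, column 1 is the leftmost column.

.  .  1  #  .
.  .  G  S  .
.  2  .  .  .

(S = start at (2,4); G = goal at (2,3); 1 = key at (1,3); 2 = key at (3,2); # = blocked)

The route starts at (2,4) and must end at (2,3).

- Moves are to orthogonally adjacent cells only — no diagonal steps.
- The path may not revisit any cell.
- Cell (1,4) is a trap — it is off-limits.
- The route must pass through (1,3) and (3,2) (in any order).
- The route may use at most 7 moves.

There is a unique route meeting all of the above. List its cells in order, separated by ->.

(2,4) -> (3,4) -> (3,3) -> (3,2) -> (2,2) -> (1,2) -> (1,3) -> (2,3)

Any route must reach (1,3) and (3,2) and still end at (2,3) within 7 moves, so the order of the required stops is forced.
Route from (2,4): down to (3,4), 2× left (reaching (3,2)), 2× up (reaching (1,2)), right to (1,3), down to (2,3) — 7 moves in all.
Check: all required cells visited; 7 ≤ 7 moves.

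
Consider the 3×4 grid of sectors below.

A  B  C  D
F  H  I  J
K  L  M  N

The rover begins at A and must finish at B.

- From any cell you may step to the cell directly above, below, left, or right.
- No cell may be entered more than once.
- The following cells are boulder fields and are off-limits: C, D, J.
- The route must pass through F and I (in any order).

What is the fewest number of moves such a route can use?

Any route passes through F and I in some order between A and B. Summing Manhattan distances along each leg and taking the cheapest ordering (A → F → I → B) gives a lower bound of 1 + 2 + 2 = 5 moves.
The shortest route satisfying every rule uses 7 moves: A → F → K → L → M → I → H → B.
The bound of 5 isn't tight here; checking systematically, no route of length 5 through 6 satisfies every constraint, so 7 is the minimum.

7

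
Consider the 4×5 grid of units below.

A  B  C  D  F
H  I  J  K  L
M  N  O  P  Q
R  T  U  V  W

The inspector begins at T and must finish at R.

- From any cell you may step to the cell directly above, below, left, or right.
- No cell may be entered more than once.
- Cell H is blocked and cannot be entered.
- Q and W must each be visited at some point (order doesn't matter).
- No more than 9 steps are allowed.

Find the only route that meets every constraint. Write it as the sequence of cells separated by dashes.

T - U - V - W - Q - P - O - N - M - R

The 9-move cap with required stops at Q, W leaves no slack for detours.
Route from T: 3× right (reaching W), up to Q, 4× left (reaching M), down to R — 9 moves in all.
Check: all required cells visited; 9 ≤ 9 moves.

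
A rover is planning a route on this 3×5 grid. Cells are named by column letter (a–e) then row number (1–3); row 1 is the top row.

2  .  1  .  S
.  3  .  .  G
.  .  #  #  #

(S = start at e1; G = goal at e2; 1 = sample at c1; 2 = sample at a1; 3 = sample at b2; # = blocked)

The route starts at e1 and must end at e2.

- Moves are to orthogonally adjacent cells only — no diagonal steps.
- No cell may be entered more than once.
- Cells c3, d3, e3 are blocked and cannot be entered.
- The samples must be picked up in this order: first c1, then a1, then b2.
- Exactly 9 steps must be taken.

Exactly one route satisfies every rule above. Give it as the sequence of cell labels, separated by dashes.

The waypoints must appear in the order c1, a1, b2, with no cell reused.
Route from e1: left 4 to a1, down 1 to a2, right 4 to e2 — 9 moves in all.
Check: order respected (1 at step 2, 2 at step 4, 3 at step 6); 9 moves as required.

e1 - d1 - c1 - b1 - a1 - a2 - b2 - c2 - d2 - e2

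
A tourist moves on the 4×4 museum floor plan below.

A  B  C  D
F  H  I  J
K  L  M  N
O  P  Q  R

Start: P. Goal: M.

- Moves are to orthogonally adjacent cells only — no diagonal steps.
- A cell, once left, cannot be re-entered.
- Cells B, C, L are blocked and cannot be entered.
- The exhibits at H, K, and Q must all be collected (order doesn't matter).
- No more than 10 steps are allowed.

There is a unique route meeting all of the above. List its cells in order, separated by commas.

P, O, K, F, H, I, J, N, R, Q, M

The 10-move cap with required stops at H, K, Q leaves no slack for detours.
Route from P: left 1 to O, up 2 to F, right 3 to J, down 2 to R, left 1 to Q, up 1 to M — 10 moves in all.
Check: all required cells visited; 10 ≤ 10 moves.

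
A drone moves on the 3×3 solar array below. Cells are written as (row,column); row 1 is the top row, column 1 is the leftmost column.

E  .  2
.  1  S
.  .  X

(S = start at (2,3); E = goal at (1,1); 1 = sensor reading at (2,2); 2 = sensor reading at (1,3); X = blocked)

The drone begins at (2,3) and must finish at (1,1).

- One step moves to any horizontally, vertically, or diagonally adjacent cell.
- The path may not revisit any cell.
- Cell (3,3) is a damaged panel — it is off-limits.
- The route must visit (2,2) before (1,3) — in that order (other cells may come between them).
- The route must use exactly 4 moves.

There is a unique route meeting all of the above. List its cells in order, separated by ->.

(2,3) -> (2,2) -> (1,3) -> (1,2) -> (1,1)

The waypoints must appear in the order (2,2), (1,3), with no cell reused.
Route from (2,3): left 1 to (2,2), up-right 1 to (1,3), left 2 to (1,1) — 4 moves in all.
Check: order respected (1 at step 1, 2 at step 2); 4 moves as required.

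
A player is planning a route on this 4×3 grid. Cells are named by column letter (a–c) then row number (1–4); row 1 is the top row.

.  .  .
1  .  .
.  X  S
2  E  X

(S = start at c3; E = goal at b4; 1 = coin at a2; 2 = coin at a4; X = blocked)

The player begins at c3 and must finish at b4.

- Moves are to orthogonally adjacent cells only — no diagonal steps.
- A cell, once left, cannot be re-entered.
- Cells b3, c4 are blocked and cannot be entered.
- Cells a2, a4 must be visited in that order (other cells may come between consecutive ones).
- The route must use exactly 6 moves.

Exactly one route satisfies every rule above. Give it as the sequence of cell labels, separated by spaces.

The waypoints must appear in the order a2, a4, with no cell reused.
Route from c3: up 1 to c2, left 2 to a2, down 2 to a4, right 1 to b4 — 6 moves in all.
Check: order respected (1 at step 3, 2 at step 5); 6 moves as required.

c3 c2 b2 a2 a3 a4 b4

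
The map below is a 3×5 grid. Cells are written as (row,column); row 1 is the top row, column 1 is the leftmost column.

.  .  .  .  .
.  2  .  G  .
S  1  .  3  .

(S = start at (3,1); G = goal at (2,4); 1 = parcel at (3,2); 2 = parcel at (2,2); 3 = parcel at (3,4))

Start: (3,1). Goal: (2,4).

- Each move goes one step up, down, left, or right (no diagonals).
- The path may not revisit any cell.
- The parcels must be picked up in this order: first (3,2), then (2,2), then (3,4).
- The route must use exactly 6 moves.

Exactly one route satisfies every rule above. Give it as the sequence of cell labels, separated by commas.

The waypoints must appear in the order (3,2), (2,2), (3,4), with no cell reused.
Route from (3,1): right to (3,2), up to (2,2), right to (2,3), down to (3,3), right to (3,4), up to (2,4) — 6 moves in all.
Check: order respected (1 at step 1, 2 at step 2, 3 at step 5); 6 moves as required.

(3,1), (3,2), (2,2), (2,3), (3,3), (3,4), (2,4)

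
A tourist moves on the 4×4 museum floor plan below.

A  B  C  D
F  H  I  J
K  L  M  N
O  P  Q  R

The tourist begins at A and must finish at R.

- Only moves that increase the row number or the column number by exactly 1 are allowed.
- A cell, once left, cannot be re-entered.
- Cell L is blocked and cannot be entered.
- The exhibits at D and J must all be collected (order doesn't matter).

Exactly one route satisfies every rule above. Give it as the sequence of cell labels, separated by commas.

Moves only go right or down, so the column and row indices never decrease.
Route from A: 3× right (reaching D), 3× down (reaching R) — 6 moves in all.
Check: all required cells visited.

A, B, C, D, J, N, R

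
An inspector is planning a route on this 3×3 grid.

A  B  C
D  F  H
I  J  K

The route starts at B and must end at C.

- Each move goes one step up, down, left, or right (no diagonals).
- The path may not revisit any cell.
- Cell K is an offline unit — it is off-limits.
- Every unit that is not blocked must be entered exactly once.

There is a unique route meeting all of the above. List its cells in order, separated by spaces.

Need to visit all 8 open cells exactly once, starting at B and ending at C.
Cell H has only two open neighbours (C and F), so the path must pass straight through it: one of those is the cell it's entered from and the other is where it exits.
Route from B: left 1 to A, down 2 to I, right 1 to J, up 1 to F, right 1 to H, up 1 to C — 7 moves in all.
Check: all 8 open cells covered.

B A D I J F H C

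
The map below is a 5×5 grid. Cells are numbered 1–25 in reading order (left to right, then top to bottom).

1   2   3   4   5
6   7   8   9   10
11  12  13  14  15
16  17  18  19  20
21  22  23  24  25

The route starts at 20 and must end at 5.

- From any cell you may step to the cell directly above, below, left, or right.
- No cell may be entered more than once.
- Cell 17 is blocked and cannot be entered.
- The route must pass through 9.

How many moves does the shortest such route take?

5

Any route passes through 9 somewhere between 20 and 5. Summing Manhattan distances along the two legs (20 → 9 → 5) gives a lower bound of 3 + 2 = 5 moves.
A route of 5 moves achieves this: 20 → 15 → 10 → 9 → 4 → 5.
Since 5 matches the lower bound, it is optimal.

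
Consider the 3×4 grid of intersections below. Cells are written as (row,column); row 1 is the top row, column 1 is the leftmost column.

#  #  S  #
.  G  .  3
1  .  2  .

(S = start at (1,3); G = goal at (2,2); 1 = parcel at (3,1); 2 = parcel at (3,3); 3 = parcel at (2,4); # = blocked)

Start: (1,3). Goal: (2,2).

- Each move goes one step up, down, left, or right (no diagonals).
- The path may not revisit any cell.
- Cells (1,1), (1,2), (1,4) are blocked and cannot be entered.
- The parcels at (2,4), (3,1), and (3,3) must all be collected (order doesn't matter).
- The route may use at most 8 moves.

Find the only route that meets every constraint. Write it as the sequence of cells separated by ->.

The 8-move cap with required stops at (2,4), (3,1), (3,3) leaves no slack for detours.
Route from (1,3): down to (2,3), right to (2,4), down to (3,4), 3× left (reaching (3,1)), up to (2,1), right to (2,2) — 8 moves in all.
Check: all required cells visited; 8 ≤ 8 moves.

(1,3) -> (2,3) -> (2,4) -> (3,4) -> (3,3) -> (3,2) -> (3,1) -> (2,1) -> (2,2)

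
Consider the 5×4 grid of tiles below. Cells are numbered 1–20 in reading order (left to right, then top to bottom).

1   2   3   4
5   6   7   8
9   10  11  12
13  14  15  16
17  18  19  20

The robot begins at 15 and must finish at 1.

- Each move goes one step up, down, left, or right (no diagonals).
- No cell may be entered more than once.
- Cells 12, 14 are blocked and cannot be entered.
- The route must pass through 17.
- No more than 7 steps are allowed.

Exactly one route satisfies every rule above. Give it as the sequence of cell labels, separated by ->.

15 -> 19 -> 18 -> 17 -> 13 -> 9 -> 5 -> 1

Any route must reach 17 and still end at 1 within 7 moves, so the order of the required stops is forced.
Route from 15: down to 19, 2× left (reaching 17), 4× up (reaching 1) — 7 moves in all.
Check: all required cells visited; 7 ≤ 7 moves.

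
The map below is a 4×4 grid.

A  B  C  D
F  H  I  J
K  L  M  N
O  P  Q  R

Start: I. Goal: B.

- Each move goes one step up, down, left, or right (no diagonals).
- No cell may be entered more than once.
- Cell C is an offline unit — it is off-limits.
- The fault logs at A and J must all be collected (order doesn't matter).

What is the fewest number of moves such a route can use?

8

Any route passes through A and J in some order between I and B. Summing Manhattan distances along each leg and taking the cheapest ordering (I → J → A → B) gives a lower bound of 1 + 4 + 1 = 6 moves.
The shortest route satisfying every rule uses 8 moves: I → J → N → M → L → H → F → A → B.
The bound of 6 isn't tight here; checking systematically, no route of length 6 through 7 satisfies every constraint, so 8 is the minimum.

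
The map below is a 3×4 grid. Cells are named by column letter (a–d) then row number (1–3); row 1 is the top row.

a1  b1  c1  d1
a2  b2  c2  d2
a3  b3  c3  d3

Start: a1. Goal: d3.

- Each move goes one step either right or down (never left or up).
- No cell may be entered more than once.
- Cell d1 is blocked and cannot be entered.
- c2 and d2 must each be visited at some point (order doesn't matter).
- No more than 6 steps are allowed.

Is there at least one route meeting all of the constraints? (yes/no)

One route that works: a1 → a2 → b2 → c2 → d2 → d3.

yes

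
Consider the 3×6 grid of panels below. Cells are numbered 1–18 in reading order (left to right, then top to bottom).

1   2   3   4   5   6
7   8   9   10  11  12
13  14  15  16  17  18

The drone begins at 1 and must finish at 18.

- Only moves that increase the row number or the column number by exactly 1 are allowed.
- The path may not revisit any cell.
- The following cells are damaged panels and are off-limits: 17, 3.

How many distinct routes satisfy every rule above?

2

A right/down-only route from 1 to 18 makes exactly 2 down-moves and 5 right-moves in some order.
With no other constraints that would be C(7,2) = 21 routes.
Subtract routes through each blocked cell (inclusion–exclusion for overlaps): − through 3: 10 − through 17: 15 + through 3&17: 6 → 2.
That gives 2 routes.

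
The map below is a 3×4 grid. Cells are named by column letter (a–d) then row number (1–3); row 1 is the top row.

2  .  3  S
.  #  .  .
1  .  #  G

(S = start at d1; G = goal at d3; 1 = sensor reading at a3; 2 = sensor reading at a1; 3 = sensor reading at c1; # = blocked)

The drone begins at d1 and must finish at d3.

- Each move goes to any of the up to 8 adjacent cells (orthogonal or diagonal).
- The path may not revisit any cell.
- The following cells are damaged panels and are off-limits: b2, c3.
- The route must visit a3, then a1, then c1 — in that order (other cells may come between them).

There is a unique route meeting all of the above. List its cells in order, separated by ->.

d1 -> c2 -> b3 -> a3 -> a2 -> a1 -> b1 -> c1 -> d2 -> d3

The waypoints must appear in the order a3, a1, c1, with no cell reused.
Route from d1: 2× down-left (reaching b3), left to a3, 2× up (reaching a1), 2× right (reaching c1), down-right to d2, down to d3 — 9 moves in all.
Check: order respected (1 at step 3, 2 at step 5, 3 at step 7).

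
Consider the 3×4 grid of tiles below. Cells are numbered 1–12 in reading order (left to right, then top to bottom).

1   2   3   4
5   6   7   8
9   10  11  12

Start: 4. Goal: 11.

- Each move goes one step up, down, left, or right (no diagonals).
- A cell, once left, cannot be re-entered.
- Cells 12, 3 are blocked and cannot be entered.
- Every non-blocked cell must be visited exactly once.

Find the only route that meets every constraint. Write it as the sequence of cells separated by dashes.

Need to visit all 10 open cells exactly once, starting at 4 and ending at 11.
Cell 9 has only two open neighbours (5 and 10), so the path must pass straight through it: one of those is the cell it's entered from and the other is where it exits.
Route from 4: down to 8, 2× left (reaching 6), up to 2, left to 1, 2× down (reaching 9), 2× right (reaching 11) — 9 moves in all.
Check: all 10 open cells covered.

4 - 8 - 7 - 6 - 2 - 1 - 5 - 9 - 10 - 11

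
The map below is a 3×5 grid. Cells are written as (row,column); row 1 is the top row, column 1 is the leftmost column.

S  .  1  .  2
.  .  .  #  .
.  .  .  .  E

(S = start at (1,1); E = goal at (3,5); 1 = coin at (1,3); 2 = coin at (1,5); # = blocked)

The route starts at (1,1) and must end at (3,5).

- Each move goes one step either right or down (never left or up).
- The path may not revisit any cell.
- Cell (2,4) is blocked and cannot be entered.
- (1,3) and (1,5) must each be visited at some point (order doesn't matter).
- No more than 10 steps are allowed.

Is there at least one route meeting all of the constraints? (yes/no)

yes

One route that works: (1,1) → (1,2) → (1,3) → (1,4) → (1,5) → (2,5) → (3,5).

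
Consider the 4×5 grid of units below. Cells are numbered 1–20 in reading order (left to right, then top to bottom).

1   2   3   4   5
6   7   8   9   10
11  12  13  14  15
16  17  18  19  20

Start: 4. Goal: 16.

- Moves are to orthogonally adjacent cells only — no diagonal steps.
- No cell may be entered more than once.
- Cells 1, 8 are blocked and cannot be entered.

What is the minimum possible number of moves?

6

The Manhattan distance from 4 to 16 is |1−4| + |4−1| = 6, so at least 6 moves are needed.
A route of 6 moves achieves this: 4 → 9 → 14 → 19 → 18 → 17 → 16.
Since 6 matches the lower bound, it is optimal.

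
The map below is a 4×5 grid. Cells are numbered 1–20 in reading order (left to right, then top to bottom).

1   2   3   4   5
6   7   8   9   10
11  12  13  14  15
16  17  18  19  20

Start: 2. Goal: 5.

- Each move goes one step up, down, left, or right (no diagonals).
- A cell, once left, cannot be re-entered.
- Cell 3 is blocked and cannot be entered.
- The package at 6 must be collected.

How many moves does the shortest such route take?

Any route passes through 6 somewhere between 2 and 5. Summing Manhattan distances along the two legs (2 → 6 → 5) gives a lower bound of 2 + 5 = 7 moves.
A route of 7 moves achieves this: 2 → 1 → 6 → 7 → 8 → 9 → 4 → 5.
Since 7 matches the lower bound, it is optimal.

7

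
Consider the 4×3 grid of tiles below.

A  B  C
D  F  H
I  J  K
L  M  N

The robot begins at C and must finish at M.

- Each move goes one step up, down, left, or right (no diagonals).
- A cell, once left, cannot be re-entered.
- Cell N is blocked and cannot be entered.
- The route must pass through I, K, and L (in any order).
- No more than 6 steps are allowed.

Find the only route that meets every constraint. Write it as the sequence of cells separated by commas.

The budget equals the shortest possible length, so every move has to be on a shortest route through the required cells.
Route from C: down 2 to K, left 2 to I, down 1 to L, right 1 to M — 6 moves in all.
Check: all required cells visited; 6 ≤ 6 moves.

C, H, K, J, I, L, M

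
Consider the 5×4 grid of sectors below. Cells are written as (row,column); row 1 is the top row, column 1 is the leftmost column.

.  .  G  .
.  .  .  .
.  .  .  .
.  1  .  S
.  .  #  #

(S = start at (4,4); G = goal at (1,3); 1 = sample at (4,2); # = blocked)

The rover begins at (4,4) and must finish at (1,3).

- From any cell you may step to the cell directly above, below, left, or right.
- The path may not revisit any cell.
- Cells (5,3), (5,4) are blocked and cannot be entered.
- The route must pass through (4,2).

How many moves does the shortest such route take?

6

Any route passes through (4,2) somewhere between (4,4) and (1,3). Summing Manhattan distances along the two legs ((4,4) → (4,2) → (1,3)) gives a lower bound of 2 + 4 = 6 moves.
A route of 6 moves achieves this: (4,4) → (4,3) → (4,2) → (3,2) → (2,2) → (1,2) → (1,3).
Since 6 matches the lower bound, it is optimal.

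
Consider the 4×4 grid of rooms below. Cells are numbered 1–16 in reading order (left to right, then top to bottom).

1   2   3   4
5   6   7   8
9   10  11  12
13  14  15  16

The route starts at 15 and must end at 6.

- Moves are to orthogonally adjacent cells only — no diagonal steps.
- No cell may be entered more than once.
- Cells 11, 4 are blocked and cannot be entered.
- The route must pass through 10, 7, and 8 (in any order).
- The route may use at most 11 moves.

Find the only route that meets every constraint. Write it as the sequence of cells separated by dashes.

15 - 16 - 12 - 8 - 7 - 3 - 2 - 1 - 5 - 9 - 10 - 6

The 11-move cap with required stops at 10, 7, 8 leaves no slack for detours.
Route from 15: right to 16, 2× up (reaching 8), left to 7, up to 3, 2× left (reaching 1), 2× down (reaching 9), right to 10, up to 6 — 11 moves in all.
Check: all required cells visited; 11 ≤ 11 moves.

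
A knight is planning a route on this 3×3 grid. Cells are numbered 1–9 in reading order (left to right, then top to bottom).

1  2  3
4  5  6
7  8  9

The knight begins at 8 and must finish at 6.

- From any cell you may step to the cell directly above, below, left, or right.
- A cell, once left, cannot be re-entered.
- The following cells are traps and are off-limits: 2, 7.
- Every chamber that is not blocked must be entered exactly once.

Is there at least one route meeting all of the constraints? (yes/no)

no

Cell 1 has only one open neighbour but is neither the start nor the goal, so a Hamiltonian route would have to both enter and leave it through the same neighbour — impossible without revisiting.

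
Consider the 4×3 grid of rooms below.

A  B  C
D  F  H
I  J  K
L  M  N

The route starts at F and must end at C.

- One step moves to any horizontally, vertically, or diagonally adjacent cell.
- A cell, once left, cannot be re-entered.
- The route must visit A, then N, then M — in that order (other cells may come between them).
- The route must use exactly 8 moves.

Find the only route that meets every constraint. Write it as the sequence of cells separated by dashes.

The waypoints must appear in the order A, N, M, with no cell reused.
Route from F: up-left 1 to A, down 1 to D, down-right 2 to N, left 1 to M, up-right 1 to K, up 2 to C — 8 moves in all.
Check: order respected (A at step 1, N at step 4, M at step 5); 8 moves as required.

F - A - D - J - N - M - K - H - C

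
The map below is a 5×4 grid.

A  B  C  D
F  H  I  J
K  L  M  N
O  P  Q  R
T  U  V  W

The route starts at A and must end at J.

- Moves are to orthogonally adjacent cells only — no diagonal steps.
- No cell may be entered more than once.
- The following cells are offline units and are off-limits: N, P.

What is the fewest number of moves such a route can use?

4

The Manhattan distance from A to J is |1−2| + |1−4| = 4, so at least 4 moves are needed.
A route of 4 moves achieves this: A → F → H → I → J.
Since 4 matches the lower bound, it is optimal.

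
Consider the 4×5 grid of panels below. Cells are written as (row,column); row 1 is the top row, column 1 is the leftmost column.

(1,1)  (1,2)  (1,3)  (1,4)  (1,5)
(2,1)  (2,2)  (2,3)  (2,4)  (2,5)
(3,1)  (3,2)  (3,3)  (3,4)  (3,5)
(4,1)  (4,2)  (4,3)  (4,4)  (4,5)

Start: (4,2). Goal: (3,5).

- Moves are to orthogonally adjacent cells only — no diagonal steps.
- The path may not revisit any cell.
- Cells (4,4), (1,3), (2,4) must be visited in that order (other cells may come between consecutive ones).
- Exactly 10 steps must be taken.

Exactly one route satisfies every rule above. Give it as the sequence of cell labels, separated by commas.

The waypoints must appear in the order (4,4), (1,3), (2,4), with no cell reused.
Route from (4,2): 2× right (reaching (4,4)), up to (3,4), left to (3,3), 2× up (reaching (1,3)), right to (1,4), down to (2,4), right to (2,5), down to (3,5) — 10 moves in all.
Check: order respected ((4,4) at step 2, (1,3) at step 6, (2,4) at step 8); 10 moves as required.

(4,2), (4,3), (4,4), (3,4), (3,3), (2,3), (1,3), (1,4), (2,4), (2,5), (3,5)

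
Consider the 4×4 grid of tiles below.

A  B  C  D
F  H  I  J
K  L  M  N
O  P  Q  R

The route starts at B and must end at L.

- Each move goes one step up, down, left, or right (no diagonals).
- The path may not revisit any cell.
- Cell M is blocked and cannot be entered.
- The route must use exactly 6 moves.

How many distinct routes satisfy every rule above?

Need simple routes of exactly 6 moves from B to L (Manhattan distance 2, so 2 moves are spent on a detour and 2 undoing it).
Enumerating: B H F K O P L | B A F K O P L | B C I H F K L | B C D J I H L.
That gives 4 routes.

4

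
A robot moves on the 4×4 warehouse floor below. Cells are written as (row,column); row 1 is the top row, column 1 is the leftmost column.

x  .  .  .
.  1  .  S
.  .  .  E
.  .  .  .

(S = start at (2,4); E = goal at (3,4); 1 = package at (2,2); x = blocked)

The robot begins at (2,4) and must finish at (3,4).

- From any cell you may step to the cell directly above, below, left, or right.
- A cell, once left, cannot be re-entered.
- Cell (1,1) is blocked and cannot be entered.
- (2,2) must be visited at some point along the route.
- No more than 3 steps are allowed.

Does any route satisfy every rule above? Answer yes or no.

Even ignoring the no-revisit rule, getting from (2,4) to (3,4) via (2,2) needs at least 2 + 3 = 5 moves (Manhattan distance per leg), which exceeds the 3-move limit.

no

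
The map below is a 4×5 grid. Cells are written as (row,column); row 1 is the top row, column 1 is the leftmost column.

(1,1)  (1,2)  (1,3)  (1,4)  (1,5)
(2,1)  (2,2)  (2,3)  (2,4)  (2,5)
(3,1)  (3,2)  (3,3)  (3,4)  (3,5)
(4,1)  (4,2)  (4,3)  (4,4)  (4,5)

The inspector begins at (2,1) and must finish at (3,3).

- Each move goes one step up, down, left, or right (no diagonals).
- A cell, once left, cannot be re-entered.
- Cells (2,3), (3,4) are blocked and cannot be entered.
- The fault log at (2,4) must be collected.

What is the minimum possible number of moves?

Any route passes through (2,4) somewhere between (2,1) and (3,3). Summing Manhattan distances along the two legs ((2,1) → (2,4) → (3,3)) gives a lower bound of 3 + 2 = 5 moves.
That bound ignores the blocked cells. Measuring each leg by the fewest moves that actually steer around them ((2,1)→(2,4): 5; (2,4)→(3,3): 6) raises the lower bound to 11.
A route of 11 moves exists: (2,1) → (1,1) → (1,2) → (1,3) → (1,4) → (2,4) → (2,5) → (3,5) → (4,5) → (4,4) → (4,3) → (3,3).
Since 11 matches that lower bound, it is optimal.

11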